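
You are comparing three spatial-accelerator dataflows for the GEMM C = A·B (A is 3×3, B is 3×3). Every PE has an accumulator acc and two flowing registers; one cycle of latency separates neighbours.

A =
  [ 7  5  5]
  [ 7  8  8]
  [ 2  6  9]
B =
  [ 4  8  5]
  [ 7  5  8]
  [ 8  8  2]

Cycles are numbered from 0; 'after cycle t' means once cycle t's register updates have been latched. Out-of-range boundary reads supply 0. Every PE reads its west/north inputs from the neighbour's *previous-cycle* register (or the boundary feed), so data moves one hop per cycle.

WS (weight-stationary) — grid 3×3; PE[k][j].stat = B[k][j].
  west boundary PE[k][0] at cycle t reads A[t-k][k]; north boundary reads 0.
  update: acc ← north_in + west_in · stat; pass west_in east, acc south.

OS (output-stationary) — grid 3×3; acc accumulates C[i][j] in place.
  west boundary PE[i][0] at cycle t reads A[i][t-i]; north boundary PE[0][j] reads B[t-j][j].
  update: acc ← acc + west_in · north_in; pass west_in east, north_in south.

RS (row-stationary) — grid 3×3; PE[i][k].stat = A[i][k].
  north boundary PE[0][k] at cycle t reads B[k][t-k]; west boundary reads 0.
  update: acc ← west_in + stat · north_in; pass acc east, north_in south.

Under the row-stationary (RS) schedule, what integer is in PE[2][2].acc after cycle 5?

PE[2][2].acc = 118

RS on a 3×3 grid — tracing PE[2][2] and its feeders:
  cycle 0: PE[1][2] → acc 0, east 0, south 0
  cycle 0: PE[2][1] → acc 0, east 0, south 0
  cycle 0: PE[2][2] → acc 0, east 0, south 0
  cycle 1: PE[1][2] → acc 0, east 0, south 0
  cycle 1: PE[2][1] → acc 0, east 0, south 0
  cycle 1: PE[2][2] → acc 0, east 0, south 0
  cycle 2: PE[1][2] → acc 0, east 0, south 0
  cycle 2: PE[2][1] → acc 0, east 0, south 0
  cycle 2: PE[2][2] → acc 0, east 0, south 0
  cycle 3: PE[1][2] → acc 148, east 148, south 8
  cycle 3: PE[2][1] → acc 50, east 50, south 7
  cycle 3: PE[2][2] → acc 0, east 0, south 0
  cycle 4: PE[1][2] → acc 160, east 160, south 8
  cycle 4: PE[2][1] → acc 46, east 46, south 5
  cycle 4: PE[2][2] → acc 122, east 122, south 8
  cycle 5: PE[1][2] → acc 115, east 115, south 2
  cycle 5: PE[2][1] → acc 58, east 58, south 8
  cycle 5: PE[2][2] → acc 118, east 118, south 8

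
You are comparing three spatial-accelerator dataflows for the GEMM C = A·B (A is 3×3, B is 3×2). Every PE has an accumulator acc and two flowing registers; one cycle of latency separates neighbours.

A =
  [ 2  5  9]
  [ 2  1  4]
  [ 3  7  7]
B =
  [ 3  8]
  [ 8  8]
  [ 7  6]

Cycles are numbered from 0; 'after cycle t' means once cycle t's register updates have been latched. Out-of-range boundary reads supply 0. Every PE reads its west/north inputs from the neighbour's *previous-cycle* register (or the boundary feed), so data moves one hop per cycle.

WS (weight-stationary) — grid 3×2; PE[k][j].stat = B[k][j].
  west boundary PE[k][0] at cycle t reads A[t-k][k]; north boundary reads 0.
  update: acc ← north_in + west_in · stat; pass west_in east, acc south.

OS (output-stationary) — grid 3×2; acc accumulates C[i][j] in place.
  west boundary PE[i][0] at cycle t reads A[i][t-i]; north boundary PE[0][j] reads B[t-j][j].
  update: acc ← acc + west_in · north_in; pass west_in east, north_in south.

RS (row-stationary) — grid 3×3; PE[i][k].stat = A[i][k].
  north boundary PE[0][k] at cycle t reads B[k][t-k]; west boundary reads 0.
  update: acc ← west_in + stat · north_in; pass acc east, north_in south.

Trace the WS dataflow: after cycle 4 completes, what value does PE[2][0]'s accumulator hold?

PE[2][0].acc = 114

Tracing WS — 3×2 array, target PE[2][0]:
  c0 r1c0: 0 / 0 / 0
  c0 r2c0: 0 / 0 / 0
  c1 r1c0: 46 / 5 / 46
  c1 r2c0: 0 / 0 / 0
  c2 r1c0: 14 / 1 / 14
  c2 r2c0: 109 / 9 / 109
  c3 r1c0: 65 / 7 / 65
  c3 r2c0: 42 / 4 / 42
  c4 r1c0: 0 / 0 / 0
  c4 r2c0: 114 / 7 / 114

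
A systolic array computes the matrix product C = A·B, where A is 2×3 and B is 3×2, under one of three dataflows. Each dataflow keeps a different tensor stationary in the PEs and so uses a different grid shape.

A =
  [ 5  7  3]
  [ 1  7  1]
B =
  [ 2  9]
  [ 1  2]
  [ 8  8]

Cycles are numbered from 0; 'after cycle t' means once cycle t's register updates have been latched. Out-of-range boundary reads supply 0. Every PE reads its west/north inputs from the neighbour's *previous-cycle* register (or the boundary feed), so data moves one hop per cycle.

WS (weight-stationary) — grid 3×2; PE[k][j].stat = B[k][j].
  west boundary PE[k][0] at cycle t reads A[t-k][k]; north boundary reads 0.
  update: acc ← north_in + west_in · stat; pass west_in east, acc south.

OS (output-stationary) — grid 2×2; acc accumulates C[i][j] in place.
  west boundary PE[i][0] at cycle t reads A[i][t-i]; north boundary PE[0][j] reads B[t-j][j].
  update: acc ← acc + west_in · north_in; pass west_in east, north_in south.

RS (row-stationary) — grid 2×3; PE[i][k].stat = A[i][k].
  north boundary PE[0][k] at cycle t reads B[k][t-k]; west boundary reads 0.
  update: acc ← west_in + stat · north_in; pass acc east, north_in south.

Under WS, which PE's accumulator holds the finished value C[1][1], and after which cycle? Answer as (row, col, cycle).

(row, col, cycle) = (2, 1, 4)

WS: C[1][1] accumulates in PE[2][1]:
  cycle 0: PE[2][1] → acc 0, east 0, south 0
  cycle 1: PE[2][1] → acc 0, east 0, south 0
  cycle 2: PE[2][1] → acc 0, east 0, south 0
  cycle 3: PE[2][1] → acc 83, east 3, south 83
  cycle 4: PE[2][1] → acc 31, east 1, south 31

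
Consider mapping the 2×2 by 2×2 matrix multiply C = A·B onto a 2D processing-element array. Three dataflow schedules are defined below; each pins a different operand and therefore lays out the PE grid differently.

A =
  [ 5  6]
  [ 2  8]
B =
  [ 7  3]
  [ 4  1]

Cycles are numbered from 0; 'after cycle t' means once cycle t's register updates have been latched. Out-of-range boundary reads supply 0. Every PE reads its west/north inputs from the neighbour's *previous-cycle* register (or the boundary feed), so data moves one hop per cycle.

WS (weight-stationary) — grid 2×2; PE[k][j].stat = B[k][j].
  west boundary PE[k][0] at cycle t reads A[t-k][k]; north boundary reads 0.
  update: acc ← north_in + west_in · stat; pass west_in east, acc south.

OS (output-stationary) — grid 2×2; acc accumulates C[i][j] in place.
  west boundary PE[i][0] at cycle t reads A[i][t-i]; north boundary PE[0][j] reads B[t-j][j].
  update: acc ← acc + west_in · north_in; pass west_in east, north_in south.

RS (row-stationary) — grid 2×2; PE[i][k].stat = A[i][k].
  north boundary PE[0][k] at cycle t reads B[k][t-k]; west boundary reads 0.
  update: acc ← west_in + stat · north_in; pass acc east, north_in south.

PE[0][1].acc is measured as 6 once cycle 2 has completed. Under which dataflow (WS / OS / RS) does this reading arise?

dataflow = WS

WS [2×2] PE[0][1] across cycles:
  @0  [0,1]  acc 0  |  →0  ↓0
  @1  [0,1]  acc 15  |  →5  ↓15
  @2  [0,1]  acc 6  |  →2  ↓6
OS [2×2] PE[0][1] across cycles:
  @0  [0,1]  acc 0  |  →0  ↓0
  @1  [0,1]  acc 15  |  →5  ↓3
  @2  [0,1]  acc 21  |  →6  ↓1
RS [2×2] PE[0][1] across cycles:
  @0  [0,1]  acc 0  |  →0  ↓0
  @1  [0,1]  acc 59  |  →59  ↓4
  @2  [0,1]  acc 21  |  →21  ↓1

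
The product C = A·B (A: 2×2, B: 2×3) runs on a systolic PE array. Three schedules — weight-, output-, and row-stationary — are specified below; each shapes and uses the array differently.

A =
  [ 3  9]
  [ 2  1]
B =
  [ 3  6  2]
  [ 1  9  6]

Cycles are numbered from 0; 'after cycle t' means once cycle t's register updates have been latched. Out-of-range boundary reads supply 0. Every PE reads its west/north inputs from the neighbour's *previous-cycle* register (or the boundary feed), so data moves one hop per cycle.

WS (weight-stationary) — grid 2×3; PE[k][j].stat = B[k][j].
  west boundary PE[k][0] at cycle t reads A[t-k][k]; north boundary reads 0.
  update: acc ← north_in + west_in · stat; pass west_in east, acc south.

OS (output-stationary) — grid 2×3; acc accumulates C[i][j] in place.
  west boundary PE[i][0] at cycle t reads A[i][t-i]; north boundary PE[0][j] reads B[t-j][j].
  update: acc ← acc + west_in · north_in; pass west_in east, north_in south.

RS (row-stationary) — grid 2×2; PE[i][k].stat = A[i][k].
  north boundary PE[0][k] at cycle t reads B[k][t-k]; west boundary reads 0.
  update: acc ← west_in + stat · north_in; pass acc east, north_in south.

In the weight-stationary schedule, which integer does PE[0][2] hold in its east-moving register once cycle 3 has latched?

WS on a 2×3 grid — tracing PE[0][2] and its feeders:
  @0  [0,1]  acc 0  |  →0  ↓0
  @0  [0,2]  acc 0  |  →0  ↓0
  @1  [0,1]  acc 18  |  →3  ↓18
  @1  [0,2]  acc 0  |  →0  ↓0
  @2  [0,1]  acc 12  |  →2  ↓12
  @2  [0,2]  acc 6  |  →3  ↓6
  @3  [0,1]  acc 0  |  →0  ↓0
  @3  [0,2]  acc 4  |  →2  ↓4

register = 2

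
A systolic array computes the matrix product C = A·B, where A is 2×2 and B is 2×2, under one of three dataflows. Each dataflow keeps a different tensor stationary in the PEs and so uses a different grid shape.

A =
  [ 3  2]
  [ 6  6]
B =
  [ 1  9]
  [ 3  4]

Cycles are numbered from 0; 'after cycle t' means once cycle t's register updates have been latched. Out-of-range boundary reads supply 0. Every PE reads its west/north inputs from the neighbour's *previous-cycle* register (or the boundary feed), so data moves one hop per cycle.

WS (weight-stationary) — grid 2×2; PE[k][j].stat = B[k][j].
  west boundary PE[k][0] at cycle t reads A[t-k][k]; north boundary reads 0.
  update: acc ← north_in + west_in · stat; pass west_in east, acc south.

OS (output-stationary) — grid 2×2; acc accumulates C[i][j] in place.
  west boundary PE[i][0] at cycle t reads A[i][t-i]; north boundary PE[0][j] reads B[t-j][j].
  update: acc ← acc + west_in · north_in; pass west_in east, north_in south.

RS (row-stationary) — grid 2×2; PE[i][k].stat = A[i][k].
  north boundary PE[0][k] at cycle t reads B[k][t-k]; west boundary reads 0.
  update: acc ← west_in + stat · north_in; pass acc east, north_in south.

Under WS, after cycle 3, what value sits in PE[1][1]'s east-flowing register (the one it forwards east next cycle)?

WS (2×2). Following PE[1][1] plus its west/north inputs:
  after 0 — PE[0][1] acc=0, pass-E 0, pass-S 0
  after 0 — PE[1][0] acc=0, pass-E 0, pass-S 0
  after 0 — PE[1][1] acc=0, pass-E 0, pass-S 0
  after 1 — PE[0][1] acc=27, pass-E 3, pass-S 27
  after 1 — PE[1][0] acc=9, pass-E 2, pass-S 9
  after 1 — PE[1][1] acc=0, pass-E 0, pass-S 0
  after 2 — PE[0][1] acc=54, pass-E 6, pass-S 54
  after 2 — PE[1][0] acc=24, pass-E 6, pass-S 24
  after 2 — PE[1][1] acc=35, pass-E 2, pass-S 35
  after 3 — PE[0][1] acc=0, pass-E 0, pass-S 0
  after 3 — PE[1][0] acc=0, pass-E 0, pass-S 0
  after 3 — PE[1][1] acc=78, pass-E 6, pass-S 78

register = 6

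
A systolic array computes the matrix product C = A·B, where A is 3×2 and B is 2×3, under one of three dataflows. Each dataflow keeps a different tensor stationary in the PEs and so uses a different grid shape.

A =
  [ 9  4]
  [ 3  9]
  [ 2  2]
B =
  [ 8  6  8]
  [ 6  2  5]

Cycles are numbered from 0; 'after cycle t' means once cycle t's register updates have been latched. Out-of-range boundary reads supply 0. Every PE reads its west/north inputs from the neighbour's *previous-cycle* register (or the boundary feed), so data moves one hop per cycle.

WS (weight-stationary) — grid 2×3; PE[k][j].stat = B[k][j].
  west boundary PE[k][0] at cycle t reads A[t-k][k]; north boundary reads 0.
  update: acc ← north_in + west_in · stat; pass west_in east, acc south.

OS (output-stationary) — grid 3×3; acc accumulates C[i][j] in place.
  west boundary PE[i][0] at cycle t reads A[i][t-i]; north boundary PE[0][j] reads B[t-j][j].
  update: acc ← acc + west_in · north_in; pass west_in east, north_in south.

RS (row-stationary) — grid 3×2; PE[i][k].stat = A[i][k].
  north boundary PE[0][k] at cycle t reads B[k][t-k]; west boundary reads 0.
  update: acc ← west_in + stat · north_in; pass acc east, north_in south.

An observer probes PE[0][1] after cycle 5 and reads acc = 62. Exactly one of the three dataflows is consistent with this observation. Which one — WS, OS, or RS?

dataflow = OS

Under WS (2×3), PE[0][1]:
  t=0 PE[0][1]: acc=0 h=0 v=0
  t=1 PE[0][1]: acc=54 h=9 v=54
  t=2 PE[0][1]: acc=18 h=3 v=18
  t=3 PE[0][1]: acc=12 h=2 v=12
  t=4 PE[0][1]: acc=0 h=0 v=0
  t=5 PE[0][1]: acc=0 h=0 v=0
Under OS (3×3), PE[0][1]:
  t=0 PE[0][1]: acc=0 h=0 v=0
  t=1 PE[0][1]: acc=54 h=9 v=6
  t=2 PE[0][1]: acc=62 h=4 v=2
  t=3 PE[0][1]: acc=62 h=0 v=0
  t=4 PE[0][1]: acc=62 h=0 v=0
  t=5 PE[0][1]: acc=62 h=0 v=0
Under RS (3×2), PE[0][1]:
  t=0 PE[0][1]: acc=0 h=0 v=0
  t=1 PE[0][1]: acc=96 h=96 v=6
  t=2 PE[0][1]: acc=62 h=62 v=2
  t=3 PE[0][1]: acc=92 h=92 v=5
  t=4 PE[0][1]: acc=0 h=0 v=0
  t=5 PE[0][1]: acc=0 h=0 v=0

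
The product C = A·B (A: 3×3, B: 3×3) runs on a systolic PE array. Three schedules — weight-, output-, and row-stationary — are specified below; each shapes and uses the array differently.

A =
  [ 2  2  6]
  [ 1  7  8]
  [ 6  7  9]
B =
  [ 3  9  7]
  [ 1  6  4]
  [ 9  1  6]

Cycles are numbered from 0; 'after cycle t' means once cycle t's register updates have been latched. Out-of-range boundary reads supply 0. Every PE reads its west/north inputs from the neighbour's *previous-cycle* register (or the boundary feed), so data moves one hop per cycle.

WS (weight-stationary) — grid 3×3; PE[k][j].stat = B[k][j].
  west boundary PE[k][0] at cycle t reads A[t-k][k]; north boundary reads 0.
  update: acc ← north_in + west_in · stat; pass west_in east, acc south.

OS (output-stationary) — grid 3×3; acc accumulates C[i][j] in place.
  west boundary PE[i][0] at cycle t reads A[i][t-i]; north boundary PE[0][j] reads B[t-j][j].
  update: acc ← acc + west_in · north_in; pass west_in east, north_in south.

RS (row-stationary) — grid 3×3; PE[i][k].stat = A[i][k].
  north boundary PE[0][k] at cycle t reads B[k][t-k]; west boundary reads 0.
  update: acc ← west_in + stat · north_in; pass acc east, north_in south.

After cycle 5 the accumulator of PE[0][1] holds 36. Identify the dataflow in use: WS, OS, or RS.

— WS: 3×3; PE[0][1] trace:
  [0] (0,1) acc=0 (h:0 v:0)
  [1] (0,1) acc=18 (h:2 v:18)
  [2] (0,1) acc=9 (h:1 v:9)
  [3] (0,1) acc=54 (h:6 v:54)
  [4] (0,1) acc=0 (h:0 v:0)
  [5] (0,1) acc=0 (h:0 v:0)
— OS: 3×3; PE[0][1] trace:
  [0] (0,1) acc=0 (h:0 v:0)
  [1] (0,1) acc=18 (h:2 v:9)
  [2] (0,1) acc=30 (h:2 v:6)
  [3] (0,1) acc=36 (h:6 v:1)
  [4] (0,1) acc=36 (h:0 v:0)
  [5] (0,1) acc=36 (h:0 v:0)
— RS: 3×3; PE[0][1] trace:
  [0] (0,1) acc=0 (h:0 v:0)
  [1] (0,1) acc=8 (h:8 v:1)
  [2] (0,1) acc=30 (h:30 v:6)
  [3] (0,1) acc=22 (h:22 v:4)
  [4] (0,1) acc=0 (h:0 v:0)
  [5] (0,1) acc=0 (h:0 v:0)

dataflow = OS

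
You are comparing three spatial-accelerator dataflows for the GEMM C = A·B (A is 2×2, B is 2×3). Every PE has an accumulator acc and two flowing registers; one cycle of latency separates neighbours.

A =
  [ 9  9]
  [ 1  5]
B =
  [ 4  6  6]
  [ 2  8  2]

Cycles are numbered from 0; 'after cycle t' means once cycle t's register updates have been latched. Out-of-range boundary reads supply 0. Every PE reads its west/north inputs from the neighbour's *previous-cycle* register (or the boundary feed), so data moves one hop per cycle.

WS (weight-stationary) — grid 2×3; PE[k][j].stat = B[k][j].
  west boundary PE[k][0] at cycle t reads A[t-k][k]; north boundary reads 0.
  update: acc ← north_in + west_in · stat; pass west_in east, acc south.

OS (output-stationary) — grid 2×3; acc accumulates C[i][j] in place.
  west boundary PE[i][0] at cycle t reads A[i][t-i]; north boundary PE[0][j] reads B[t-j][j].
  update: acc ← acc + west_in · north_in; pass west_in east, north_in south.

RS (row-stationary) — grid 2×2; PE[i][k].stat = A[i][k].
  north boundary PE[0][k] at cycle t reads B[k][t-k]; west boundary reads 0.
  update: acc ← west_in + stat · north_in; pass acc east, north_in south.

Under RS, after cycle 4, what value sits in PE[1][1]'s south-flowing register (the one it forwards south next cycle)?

RS 2×2: PE[1][1] cycle-by-cycle (with neighbour feeds):
  c0 r0c1: 0 / 0 / 0
  c0 r1c0: 0 / 0 / 0
  c0 r1c1: 0 / 0 / 0
  c1 r0c1: 54 / 54 / 2
  c1 r1c0: 4 / 4 / 4
  c1 r1c1: 0 / 0 / 0
  c2 r0c1: 126 / 126 / 8
  c2 r1c0: 6 / 6 / 6
  c2 r1c1: 14 / 14 / 2
  c3 r0c1: 72 / 72 / 2
  c3 r1c0: 6 / 6 / 6
  c3 r1c1: 46 / 46 / 8
  c4 r0c1: 0 / 0 / 0
  c4 r1c0: 0 / 0 / 0
  c4 r1c1: 16 / 16 / 2

register = 2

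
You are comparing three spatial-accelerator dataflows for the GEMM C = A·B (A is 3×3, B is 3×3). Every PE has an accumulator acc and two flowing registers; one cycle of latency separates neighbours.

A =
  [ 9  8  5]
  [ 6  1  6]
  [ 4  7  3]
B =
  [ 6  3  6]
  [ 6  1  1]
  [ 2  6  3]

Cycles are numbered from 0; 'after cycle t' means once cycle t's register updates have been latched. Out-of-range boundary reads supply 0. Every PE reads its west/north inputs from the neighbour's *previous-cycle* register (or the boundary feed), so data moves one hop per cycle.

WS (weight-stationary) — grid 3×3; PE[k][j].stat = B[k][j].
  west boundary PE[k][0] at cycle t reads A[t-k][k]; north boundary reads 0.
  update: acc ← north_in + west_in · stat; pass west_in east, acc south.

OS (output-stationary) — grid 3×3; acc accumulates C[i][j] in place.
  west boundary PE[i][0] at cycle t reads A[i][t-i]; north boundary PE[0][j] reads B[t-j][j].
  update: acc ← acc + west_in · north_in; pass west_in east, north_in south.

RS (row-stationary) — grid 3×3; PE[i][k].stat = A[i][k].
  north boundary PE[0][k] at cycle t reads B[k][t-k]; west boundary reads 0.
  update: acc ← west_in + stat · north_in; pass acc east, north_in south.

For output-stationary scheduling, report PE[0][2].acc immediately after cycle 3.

PE[0][2].acc = 62

Tracing OS — 3×3 array, target PE[0][2]:
  c0 r0c1: 0 / 0 / 0
  c0 r0c2: 0 / 0 / 0
  c1 r0c1: 27 / 9 / 3
  c1 r0c2: 0 / 0 / 0
  c2 r0c1: 35 / 8 / 1
  c2 r0c2: 54 / 9 / 6
  c3 r0c1: 65 / 5 / 6
  c3 r0c2: 62 / 8 / 1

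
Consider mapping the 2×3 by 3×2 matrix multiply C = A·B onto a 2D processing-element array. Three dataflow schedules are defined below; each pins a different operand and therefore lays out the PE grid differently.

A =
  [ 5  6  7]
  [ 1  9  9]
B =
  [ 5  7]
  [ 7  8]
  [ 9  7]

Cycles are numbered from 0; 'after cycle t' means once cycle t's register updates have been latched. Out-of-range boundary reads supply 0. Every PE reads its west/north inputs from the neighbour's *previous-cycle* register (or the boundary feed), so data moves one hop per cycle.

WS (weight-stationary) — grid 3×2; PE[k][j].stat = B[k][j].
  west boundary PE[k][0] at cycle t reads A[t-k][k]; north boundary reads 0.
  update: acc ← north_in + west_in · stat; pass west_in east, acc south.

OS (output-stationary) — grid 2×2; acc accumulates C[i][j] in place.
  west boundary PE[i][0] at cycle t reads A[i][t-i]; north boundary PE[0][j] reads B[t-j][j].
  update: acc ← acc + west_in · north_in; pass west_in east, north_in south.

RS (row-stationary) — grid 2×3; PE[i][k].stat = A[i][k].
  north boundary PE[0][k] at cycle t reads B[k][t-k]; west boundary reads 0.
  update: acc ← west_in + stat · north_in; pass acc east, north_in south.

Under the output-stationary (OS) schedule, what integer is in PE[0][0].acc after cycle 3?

Tracing OS — 2×2 array, target PE[0][0]:
  0: (0,0).acc=25  regs=<5,5>
  1: (0,0).acc=67  regs=<6,7>
  2: (0,0).acc=130  regs=<7,9>
  3: (0,0).acc=130  regs=<0,0>

PE[0][0].acc = 130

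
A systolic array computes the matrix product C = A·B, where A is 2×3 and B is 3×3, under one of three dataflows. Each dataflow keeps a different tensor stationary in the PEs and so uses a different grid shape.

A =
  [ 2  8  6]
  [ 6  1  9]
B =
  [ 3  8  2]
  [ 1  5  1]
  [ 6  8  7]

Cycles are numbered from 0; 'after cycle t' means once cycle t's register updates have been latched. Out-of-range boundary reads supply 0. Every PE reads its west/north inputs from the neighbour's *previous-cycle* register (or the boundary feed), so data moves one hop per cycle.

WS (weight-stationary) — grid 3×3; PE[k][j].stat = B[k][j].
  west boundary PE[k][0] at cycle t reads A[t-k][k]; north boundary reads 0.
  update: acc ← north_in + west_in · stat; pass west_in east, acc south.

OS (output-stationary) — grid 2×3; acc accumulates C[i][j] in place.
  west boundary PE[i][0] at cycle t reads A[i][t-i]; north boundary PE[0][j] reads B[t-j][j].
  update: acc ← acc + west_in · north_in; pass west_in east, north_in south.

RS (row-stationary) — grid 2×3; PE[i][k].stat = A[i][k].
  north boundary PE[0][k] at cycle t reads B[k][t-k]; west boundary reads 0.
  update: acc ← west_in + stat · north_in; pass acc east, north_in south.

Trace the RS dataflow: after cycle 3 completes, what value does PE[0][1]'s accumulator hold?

RS (2×3). Following PE[0][1] plus its west/north inputs:
  after 0 — PE[0][0] acc=6, pass-E 6, pass-S 3
  after 0 — PE[0][1] acc=0, pass-E 0, pass-S 0
  after 1 — PE[0][0] acc=16, pass-E 16, pass-S 8
  after 1 — PE[0][1] acc=14, pass-E 14, pass-S 1
  after 2 — PE[0][0] acc=4, pass-E 4, pass-S 2
  after 2 — PE[0][1] acc=56, pass-E 56, pass-S 5
  after 3 — PE[0][0] acc=0, pass-E 0, pass-S 0
  after 3 — PE[0][1] acc=12, pass-E 12, pass-S 1

PE[0][1].acc = 12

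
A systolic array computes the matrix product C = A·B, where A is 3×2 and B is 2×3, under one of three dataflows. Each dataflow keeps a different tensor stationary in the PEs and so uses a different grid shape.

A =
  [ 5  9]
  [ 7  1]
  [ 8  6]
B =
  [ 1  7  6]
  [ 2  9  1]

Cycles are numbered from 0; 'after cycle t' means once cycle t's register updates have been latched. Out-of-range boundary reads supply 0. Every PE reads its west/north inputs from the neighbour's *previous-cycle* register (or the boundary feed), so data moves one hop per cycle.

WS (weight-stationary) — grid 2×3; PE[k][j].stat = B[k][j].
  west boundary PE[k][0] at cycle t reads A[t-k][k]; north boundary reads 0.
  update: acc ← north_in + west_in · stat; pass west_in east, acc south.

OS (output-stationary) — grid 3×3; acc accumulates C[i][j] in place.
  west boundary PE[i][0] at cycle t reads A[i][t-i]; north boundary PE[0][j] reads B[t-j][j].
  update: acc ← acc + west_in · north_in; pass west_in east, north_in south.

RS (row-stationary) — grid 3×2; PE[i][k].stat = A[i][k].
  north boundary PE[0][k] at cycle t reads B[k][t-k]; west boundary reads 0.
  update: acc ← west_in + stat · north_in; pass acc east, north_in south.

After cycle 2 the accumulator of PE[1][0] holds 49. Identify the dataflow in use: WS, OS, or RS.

WS [2×3] PE[1][0] across cycles:
  after 0 — PE[1][0] acc=0, pass-E 0, pass-S 0
  after 1 — PE[1][0] acc=23, pass-E 9, pass-S 23
  after 2 — PE[1][0] acc=9, pass-E 1, pass-S 9
OS [3×3] PE[1][0] across cycles:
  after 0 — PE[1][0] acc=0, pass-E 0, pass-S 0
  after 1 — PE[1][0] acc=7, pass-E 7, pass-S 1
  after 2 — PE[1][0] acc=9, pass-E 1, pass-S 2
RS [3×2] PE[1][0] across cycles:
  after 0 — PE[1][0] acc=0, pass-E 0, pass-S 0
  after 1 — PE[1][0] acc=7, pass-E 7, pass-S 1
  after 2 — PE[1][0] acc=49, pass-E 49, pass-S 7

dataflow = RS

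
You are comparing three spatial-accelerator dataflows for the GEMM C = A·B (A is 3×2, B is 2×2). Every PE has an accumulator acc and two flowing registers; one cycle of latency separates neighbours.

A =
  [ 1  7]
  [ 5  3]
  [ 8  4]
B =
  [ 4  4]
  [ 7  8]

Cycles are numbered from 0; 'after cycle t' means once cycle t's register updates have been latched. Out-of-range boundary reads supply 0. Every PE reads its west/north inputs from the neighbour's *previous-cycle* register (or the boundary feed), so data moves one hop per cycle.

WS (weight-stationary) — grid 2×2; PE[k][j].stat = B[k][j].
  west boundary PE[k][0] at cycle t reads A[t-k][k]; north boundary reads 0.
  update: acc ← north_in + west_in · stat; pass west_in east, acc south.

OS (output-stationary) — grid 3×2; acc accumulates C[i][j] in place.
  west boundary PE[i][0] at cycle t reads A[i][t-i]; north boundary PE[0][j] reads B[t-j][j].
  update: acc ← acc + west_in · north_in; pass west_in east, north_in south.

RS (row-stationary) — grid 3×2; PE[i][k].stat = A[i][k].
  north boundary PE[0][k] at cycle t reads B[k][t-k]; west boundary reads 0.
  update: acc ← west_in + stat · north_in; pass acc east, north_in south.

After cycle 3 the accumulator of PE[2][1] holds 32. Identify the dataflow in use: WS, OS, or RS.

dataflow = OS

WS: PE[2][1] is outside its 2×2 grid.
OS (3×2 grid), PE[2][1]:
  c0 r2c1: 0 / 0 / 0
  c1 r2c1: 0 / 0 / 0
  c2 r2c1: 0 / 0 / 0
  c3 r2c1: 32 / 8 / 4
RS (3×2 grid), PE[2][1]:
  c0 r2c1: 0 / 0 / 0
  c1 r2c1: 0 / 0 / 0
  c2 r2c1: 0 / 0 / 0
  c3 r2c1: 60 / 60 / 7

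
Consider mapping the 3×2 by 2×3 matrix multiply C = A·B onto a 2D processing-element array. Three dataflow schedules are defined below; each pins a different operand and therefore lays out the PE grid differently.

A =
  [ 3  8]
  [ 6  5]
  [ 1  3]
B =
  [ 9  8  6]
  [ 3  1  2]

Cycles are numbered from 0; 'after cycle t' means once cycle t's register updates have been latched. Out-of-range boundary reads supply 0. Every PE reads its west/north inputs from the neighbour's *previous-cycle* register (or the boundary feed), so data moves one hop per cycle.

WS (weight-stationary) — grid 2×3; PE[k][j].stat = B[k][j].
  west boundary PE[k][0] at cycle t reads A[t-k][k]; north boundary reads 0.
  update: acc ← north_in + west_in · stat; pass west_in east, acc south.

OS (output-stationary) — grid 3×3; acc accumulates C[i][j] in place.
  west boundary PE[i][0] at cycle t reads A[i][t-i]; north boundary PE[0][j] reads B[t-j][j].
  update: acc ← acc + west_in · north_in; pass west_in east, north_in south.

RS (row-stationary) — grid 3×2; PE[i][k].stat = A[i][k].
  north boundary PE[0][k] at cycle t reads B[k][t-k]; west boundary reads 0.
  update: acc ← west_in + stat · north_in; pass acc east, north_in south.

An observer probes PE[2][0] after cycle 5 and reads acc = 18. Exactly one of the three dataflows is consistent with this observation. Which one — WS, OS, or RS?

WS: PE[2][0] is outside its 2×3 grid.
Under OS (3×3), PE[2][0]:
  t=0 PE[2][0]: acc=0 h=0 v=0
  t=1 PE[2][0]: acc=0 h=0 v=0
  t=2 PE[2][0]: acc=9 h=1 v=9
  t=3 PE[2][0]: acc=18 h=3 v=3
  t=4 PE[2][0]: acc=18 h=0 v=0
  t=5 PE[2][0]: acc=18 h=0 v=0
Under RS (3×2), PE[2][0]:
  t=0 PE[2][0]: acc=0 h=0 v=0
  t=1 PE[2][0]: acc=0 h=0 v=0
  t=2 PE[2][0]: acc=9 h=9 v=9
  t=3 PE[2][0]: acc=8 h=8 v=8
  t=4 PE[2][0]: acc=6 h=6 v=6
  t=5 PE[2][0]: acc=0 h=0 v=0

dataflow = OS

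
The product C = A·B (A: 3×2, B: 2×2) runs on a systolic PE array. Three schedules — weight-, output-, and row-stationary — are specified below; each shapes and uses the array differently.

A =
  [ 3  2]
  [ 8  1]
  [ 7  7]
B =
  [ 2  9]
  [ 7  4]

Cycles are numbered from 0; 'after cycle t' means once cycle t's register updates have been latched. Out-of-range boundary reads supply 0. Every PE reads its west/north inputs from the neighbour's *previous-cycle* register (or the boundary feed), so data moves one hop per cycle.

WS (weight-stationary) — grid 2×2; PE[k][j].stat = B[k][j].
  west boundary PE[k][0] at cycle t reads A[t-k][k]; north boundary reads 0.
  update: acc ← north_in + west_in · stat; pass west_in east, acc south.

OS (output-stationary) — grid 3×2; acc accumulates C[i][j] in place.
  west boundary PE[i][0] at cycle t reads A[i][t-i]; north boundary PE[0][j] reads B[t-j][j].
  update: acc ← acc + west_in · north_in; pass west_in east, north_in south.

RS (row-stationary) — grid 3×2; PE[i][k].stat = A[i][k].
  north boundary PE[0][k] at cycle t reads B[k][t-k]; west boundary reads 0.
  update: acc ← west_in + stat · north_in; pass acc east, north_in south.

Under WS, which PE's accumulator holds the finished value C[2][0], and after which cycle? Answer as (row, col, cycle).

(row, col, cycle) = (1, 0, 3)

WS: C[2][0] accumulates in PE[1][0]:
  @0  [1,0]  acc 0  |  →0  ↓0
  @1  [1,0]  acc 20  |  →2  ↓20
  @2  [1,0]  acc 23  |  →1  ↓23
  @3  [1,0]  acc 63  |  →7  ↓63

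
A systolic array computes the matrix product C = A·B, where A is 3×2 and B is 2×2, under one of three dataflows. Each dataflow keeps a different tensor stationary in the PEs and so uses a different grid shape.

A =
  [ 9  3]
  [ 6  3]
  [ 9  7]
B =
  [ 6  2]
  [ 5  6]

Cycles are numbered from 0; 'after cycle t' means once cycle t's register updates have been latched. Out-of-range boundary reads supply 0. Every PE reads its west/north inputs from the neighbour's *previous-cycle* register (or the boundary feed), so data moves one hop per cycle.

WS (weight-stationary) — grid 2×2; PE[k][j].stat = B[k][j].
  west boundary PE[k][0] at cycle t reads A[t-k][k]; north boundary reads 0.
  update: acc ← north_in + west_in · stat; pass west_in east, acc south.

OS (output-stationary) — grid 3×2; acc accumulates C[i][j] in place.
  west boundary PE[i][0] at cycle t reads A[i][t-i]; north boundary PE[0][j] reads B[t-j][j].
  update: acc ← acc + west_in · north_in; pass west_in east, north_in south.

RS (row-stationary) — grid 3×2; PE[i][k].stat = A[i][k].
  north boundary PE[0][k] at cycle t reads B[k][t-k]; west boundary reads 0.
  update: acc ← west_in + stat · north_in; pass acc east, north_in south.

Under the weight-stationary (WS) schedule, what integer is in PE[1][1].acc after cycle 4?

WS (2×2). Following PE[1][1] plus its west/north inputs:
  step 0 · PE0,1: acc=0; fwd→0 fwd↓0
  step 0 · PE1,0: acc=0; fwd→0 fwd↓0
  step 0 · PE1,1: acc=0; fwd→0 fwd↓0
  step 1 · PE0,1: acc=18; fwd→9 fwd↓18
  step 1 · PE1,0: acc=69; fwd→3 fwd↓69
  step 1 · PE1,1: acc=0; fwd→0 fwd↓0
  step 2 · PE0,1: acc=12; fwd→6 fwd↓12
  step 2 · PE1,0: acc=51; fwd→3 fwd↓51
  step 2 · PE1,1: acc=36; fwd→3 fwd↓36
  step 3 · PE0,1: acc=18; fwd→9 fwd↓18
  step 3 · PE1,0: acc=89; fwd→7 fwd↓89
  step 3 · PE1,1: acc=30; fwd→3 fwd↓30
  step 4 · PE0,1: acc=0; fwd→0 fwd↓0
  step 4 · PE1,0: acc=0; fwd→0 fwd↓0
  step 4 · PE1,1: acc=60; fwd→7 fwd↓60

PE[1][1].acc = 60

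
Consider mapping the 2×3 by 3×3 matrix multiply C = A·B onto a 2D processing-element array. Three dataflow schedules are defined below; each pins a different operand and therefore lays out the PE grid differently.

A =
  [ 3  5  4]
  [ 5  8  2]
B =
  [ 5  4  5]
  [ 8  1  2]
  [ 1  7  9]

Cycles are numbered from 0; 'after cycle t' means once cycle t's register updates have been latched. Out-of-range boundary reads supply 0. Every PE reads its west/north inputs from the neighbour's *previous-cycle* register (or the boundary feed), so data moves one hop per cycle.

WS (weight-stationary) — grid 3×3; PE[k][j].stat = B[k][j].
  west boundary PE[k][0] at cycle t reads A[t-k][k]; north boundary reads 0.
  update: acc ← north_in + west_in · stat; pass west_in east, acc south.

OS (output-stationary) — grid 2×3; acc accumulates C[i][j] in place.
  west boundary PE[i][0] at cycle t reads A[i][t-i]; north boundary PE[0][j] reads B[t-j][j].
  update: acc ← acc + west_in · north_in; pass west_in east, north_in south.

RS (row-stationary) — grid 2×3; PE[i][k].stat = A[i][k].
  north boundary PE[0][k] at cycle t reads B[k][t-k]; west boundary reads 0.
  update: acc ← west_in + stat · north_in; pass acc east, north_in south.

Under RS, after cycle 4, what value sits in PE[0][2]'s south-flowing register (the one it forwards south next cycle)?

register = 9

Tracing RS — 2×3 array, target PE[0][2]:
  c0 r0c1: 0 / 0 / 0
  c0 r0c2: 0 / 0 / 0
  c1 r0c1: 55 / 55 / 8
  c1 r0c2: 0 / 0 / 0
  c2 r0c1: 17 / 17 / 1
  c2 r0c2: 59 / 59 / 1
  c3 r0c1: 25 / 25 / 2
  c3 r0c2: 45 / 45 / 7
  c4 r0c1: 0 / 0 / 0
  c4 r0c2: 61 / 61 / 9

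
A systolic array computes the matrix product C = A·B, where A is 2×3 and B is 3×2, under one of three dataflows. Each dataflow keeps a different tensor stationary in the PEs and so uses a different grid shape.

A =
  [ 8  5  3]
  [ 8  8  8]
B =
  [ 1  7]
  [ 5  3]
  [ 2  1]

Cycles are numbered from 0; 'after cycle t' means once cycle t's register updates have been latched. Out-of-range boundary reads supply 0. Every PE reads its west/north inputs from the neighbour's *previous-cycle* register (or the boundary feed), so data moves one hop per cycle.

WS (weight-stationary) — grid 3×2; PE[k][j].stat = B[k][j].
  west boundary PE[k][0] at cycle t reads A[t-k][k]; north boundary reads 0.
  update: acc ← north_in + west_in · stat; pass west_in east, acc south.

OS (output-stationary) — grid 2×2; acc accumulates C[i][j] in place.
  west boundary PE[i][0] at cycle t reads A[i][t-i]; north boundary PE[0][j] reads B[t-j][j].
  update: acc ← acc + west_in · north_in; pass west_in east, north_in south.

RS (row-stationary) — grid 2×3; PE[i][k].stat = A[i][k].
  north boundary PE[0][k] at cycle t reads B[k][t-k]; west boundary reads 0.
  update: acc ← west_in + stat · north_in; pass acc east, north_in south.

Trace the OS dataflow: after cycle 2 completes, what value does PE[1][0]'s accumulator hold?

PE[1][0].acc = 48

Tracing OS — 2×2 array, target PE[1][0]:
  after 0 — PE[0][0] acc=8, pass-E 8, pass-S 1
  after 0 — PE[1][0] acc=0, pass-E 0, pass-S 0
  after 1 — PE[0][0] acc=33, pass-E 5, pass-S 5
  after 1 — PE[1][0] acc=8, pass-E 8, pass-S 1
  after 2 — PE[0][0] acc=39, pass-E 3, pass-S 2
  after 2 — PE[1][0] acc=48, pass-E 8, pass-S 5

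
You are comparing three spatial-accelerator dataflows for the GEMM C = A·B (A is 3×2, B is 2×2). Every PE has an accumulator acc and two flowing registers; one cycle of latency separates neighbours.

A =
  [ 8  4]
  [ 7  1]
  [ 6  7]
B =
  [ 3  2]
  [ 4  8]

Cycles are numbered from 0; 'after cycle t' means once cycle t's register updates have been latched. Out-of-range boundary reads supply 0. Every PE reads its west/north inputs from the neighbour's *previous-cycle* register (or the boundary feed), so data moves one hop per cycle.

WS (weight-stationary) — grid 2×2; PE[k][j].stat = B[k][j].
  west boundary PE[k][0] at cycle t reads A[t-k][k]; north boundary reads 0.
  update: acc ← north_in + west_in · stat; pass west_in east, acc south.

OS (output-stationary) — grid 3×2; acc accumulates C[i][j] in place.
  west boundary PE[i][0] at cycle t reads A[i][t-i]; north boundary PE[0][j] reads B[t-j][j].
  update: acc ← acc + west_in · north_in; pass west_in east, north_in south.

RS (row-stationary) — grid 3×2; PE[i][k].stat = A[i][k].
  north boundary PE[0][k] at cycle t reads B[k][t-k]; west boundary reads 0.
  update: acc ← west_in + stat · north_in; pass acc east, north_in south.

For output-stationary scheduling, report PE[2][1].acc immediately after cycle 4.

PE[2][1].acc = 68

OS 3×2: PE[2][1] cycle-by-cycle (with neighbour feeds):
  after 0 — PE[1][1] acc=0, pass-E 0, pass-S 0
  after 0 — PE[2][0] acc=0, pass-E 0, pass-S 0
  after 0 — PE[2][1] acc=0, pass-E 0, pass-S 0
  after 1 — PE[1][1] acc=0, pass-E 0, pass-S 0
  after 1 — PE[2][0] acc=0, pass-E 0, pass-S 0
  after 1 — PE[2][1] acc=0, pass-E 0, pass-S 0
  after 2 — PE[1][1] acc=14, pass-E 7, pass-S 2
  after 2 — PE[2][0] acc=18, pass-E 6, pass-S 3
  after 2 — PE[2][1] acc=0, pass-E 0, pass-S 0
  after 3 — PE[1][1] acc=22, pass-E 1, pass-S 8
  after 3 — PE[2][0] acc=46, pass-E 7, pass-S 4
  after 3 — PE[2][1] acc=12, pass-E 6, pass-S 2
  after 4 — PE[1][1] acc=22, pass-E 0, pass-S 0
  after 4 — PE[2][0] acc=46, pass-E 0, pass-S 0
  after 4 — PE[2][1] acc=68, pass-E 7, pass-S 8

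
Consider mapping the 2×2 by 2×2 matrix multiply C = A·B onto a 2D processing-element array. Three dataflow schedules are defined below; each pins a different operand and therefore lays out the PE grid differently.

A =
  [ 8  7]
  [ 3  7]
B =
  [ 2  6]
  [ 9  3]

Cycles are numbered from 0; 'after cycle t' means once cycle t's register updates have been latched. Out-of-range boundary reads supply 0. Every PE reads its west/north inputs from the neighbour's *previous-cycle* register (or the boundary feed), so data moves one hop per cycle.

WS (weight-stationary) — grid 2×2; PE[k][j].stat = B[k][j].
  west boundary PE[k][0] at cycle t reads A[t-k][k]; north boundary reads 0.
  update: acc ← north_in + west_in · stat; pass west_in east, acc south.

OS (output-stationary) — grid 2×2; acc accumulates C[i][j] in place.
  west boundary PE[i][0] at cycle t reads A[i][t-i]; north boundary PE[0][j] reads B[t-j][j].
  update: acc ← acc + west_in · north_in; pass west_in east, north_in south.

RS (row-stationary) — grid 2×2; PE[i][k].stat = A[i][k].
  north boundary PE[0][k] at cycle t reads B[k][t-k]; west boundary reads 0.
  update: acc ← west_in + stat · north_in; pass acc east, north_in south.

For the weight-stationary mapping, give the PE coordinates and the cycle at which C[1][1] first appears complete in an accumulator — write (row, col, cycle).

(row, col, cycle) = (1, 1, 3)

WS — PE[1][1] is where C[1][1] collects:
  cycle 0: PE[1][1] → acc 0, east 0, south 0
  cycle 1: PE[1][1] → acc 0, east 0, south 0
  cycle 2: PE[1][1] → acc 69, east 7, south 69
  cycle 3: PE[1][1] → acc 39, east 7, south 39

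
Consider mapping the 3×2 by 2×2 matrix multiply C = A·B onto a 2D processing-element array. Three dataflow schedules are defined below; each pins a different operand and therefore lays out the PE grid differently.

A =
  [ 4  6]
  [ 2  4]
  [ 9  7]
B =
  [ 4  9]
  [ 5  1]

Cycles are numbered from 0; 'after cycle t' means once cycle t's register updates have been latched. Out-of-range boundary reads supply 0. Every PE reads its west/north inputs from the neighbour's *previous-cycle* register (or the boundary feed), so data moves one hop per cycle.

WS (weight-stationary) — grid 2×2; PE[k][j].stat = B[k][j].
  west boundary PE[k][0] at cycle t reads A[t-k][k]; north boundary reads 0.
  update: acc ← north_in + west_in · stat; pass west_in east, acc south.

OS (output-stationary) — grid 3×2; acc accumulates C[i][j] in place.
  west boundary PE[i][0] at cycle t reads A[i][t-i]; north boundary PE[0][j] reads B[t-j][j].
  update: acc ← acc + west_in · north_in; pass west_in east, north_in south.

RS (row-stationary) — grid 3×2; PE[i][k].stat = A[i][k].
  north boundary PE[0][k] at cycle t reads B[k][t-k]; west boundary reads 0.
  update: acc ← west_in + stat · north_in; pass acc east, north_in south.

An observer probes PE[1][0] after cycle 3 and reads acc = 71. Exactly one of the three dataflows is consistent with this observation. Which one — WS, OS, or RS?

Under WS (2×2), PE[1][0]:
  t=0 PE[1][0]: acc=0 h=0 v=0
  t=1 PE[1][0]: acc=46 h=6 v=46
  t=2 PE[1][0]: acc=28 h=4 v=28
  t=3 PE[1][0]: acc=71 h=7 v=71
Under OS (3×2), PE[1][0]:
  t=0 PE[1][0]: acc=0 h=0 v=0
  t=1 PE[1][0]: acc=8 h=2 v=4
  t=2 PE[1][0]: acc=28 h=4 v=5
  t=3 PE[1][0]: acc=28 h=0 v=0
Under RS (3×2), PE[1][0]:
  t=0 PE[1][0]: acc=0 h=0 v=0
  t=1 PE[1][0]: acc=8 h=8 v=4
  t=2 PE[1][0]: acc=18 h=18 v=9
  t=3 PE[1][0]: acc=0 h=0 v=0

dataflow = WS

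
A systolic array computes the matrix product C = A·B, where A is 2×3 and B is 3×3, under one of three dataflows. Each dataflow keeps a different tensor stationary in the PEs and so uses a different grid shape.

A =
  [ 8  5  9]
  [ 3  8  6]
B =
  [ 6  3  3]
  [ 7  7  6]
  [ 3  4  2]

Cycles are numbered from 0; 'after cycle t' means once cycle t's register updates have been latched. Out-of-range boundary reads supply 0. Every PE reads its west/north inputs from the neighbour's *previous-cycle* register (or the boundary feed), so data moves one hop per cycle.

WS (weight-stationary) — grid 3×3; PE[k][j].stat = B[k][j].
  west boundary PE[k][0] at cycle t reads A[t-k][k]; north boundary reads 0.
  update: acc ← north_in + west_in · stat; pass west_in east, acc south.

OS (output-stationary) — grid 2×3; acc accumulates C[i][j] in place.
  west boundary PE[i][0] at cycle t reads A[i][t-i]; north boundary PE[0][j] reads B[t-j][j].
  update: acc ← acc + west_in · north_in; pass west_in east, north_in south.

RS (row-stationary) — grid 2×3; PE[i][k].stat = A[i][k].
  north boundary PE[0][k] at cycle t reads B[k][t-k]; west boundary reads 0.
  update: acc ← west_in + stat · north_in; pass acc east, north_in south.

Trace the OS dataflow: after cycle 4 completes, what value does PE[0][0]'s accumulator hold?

PE[0][0].acc = 110

OS 2×3: PE[0][0] cycle-by-cycle (with neighbour feeds):
  cycle 0: PE[0][0] → acc 48, east 8, south 6
  cycle 1: PE[0][0] → acc 83, east 5, south 7
  cycle 2: PE[0][0] → acc 110, east 9, south 3
  cycle 3: PE[0][0] → acc 110, east 0, south 0
  cycle 4: PE[0][0] → acc 110, east 0, south 0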